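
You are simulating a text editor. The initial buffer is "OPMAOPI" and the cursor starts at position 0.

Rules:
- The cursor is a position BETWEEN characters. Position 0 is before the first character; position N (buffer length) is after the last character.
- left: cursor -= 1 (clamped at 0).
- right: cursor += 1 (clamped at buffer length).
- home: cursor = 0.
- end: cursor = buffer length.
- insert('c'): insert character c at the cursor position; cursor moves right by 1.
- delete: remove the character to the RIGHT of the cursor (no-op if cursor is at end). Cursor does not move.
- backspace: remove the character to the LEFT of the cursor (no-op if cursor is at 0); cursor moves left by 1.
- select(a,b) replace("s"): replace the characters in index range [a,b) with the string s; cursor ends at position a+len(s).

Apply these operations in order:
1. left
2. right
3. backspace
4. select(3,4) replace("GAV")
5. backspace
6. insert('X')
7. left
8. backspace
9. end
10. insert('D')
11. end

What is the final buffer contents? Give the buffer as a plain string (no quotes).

Answer: PMAGXPID

Derivation:
After op 1 (left): buf='OPMAOPI' cursor=0
After op 2 (right): buf='OPMAOPI' cursor=1
After op 3 (backspace): buf='PMAOPI' cursor=0
After op 4 (select(3,4) replace("GAV")): buf='PMAGAVPI' cursor=6
After op 5 (backspace): buf='PMAGAPI' cursor=5
After op 6 (insert('X')): buf='PMAGAXPI' cursor=6
After op 7 (left): buf='PMAGAXPI' cursor=5
After op 8 (backspace): buf='PMAGXPI' cursor=4
After op 9 (end): buf='PMAGXPI' cursor=7
After op 10 (insert('D')): buf='PMAGXPID' cursor=8
After op 11 (end): buf='PMAGXPID' cursor=8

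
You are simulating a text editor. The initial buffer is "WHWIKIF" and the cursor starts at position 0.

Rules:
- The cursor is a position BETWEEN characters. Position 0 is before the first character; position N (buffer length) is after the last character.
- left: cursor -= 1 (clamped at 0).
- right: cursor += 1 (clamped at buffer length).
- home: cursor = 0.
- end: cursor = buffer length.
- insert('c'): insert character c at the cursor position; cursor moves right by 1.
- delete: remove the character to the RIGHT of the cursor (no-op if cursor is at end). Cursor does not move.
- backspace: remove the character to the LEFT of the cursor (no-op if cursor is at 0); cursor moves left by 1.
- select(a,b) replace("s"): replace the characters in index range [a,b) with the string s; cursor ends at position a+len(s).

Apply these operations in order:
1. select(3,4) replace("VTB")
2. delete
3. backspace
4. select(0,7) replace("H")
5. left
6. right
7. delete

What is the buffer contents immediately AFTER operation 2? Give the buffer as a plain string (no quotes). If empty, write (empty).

After op 1 (select(3,4) replace("VTB")): buf='WHWVTBKIF' cursor=6
After op 2 (delete): buf='WHWVTBIF' cursor=6

Answer: WHWVTBIF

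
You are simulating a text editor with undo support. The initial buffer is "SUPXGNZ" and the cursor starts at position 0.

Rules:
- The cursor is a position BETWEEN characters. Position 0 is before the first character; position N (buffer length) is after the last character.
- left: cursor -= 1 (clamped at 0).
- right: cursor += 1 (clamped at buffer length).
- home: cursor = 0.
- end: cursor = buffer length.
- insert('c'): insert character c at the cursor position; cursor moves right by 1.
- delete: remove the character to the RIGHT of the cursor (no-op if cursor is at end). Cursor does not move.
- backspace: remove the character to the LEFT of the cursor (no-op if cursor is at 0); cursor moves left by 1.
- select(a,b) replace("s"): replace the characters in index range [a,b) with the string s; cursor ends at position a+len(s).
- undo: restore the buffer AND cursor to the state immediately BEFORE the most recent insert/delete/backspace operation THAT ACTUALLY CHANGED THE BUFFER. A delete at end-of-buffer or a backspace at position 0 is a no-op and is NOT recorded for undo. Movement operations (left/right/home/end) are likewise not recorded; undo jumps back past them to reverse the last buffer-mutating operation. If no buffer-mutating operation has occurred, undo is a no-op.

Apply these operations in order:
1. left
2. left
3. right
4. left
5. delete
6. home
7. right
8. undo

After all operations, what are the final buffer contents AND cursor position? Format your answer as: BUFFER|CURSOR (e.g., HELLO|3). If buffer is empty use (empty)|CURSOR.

After op 1 (left): buf='SUPXGNZ' cursor=0
After op 2 (left): buf='SUPXGNZ' cursor=0
After op 3 (right): buf='SUPXGNZ' cursor=1
After op 4 (left): buf='SUPXGNZ' cursor=0
After op 5 (delete): buf='UPXGNZ' cursor=0
After op 6 (home): buf='UPXGNZ' cursor=0
After op 7 (right): buf='UPXGNZ' cursor=1
After op 8 (undo): buf='SUPXGNZ' cursor=0

Answer: SUPXGNZ|0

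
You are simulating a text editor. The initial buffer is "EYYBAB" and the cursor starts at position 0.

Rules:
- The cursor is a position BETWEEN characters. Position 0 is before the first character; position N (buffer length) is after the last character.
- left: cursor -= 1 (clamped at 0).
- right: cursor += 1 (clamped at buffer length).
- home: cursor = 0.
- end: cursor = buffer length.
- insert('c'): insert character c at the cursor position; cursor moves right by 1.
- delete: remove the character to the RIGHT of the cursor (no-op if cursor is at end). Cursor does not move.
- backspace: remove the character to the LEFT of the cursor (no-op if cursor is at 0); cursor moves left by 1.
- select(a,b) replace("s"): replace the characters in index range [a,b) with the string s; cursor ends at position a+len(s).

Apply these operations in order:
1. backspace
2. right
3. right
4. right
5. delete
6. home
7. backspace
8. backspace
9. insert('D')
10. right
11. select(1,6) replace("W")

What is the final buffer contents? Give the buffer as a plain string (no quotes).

After op 1 (backspace): buf='EYYBAB' cursor=0
After op 2 (right): buf='EYYBAB' cursor=1
After op 3 (right): buf='EYYBAB' cursor=2
After op 4 (right): buf='EYYBAB' cursor=3
After op 5 (delete): buf='EYYAB' cursor=3
After op 6 (home): buf='EYYAB' cursor=0
After op 7 (backspace): buf='EYYAB' cursor=0
After op 8 (backspace): buf='EYYAB' cursor=0
After op 9 (insert('D')): buf='DEYYAB' cursor=1
After op 10 (right): buf='DEYYAB' cursor=2
After op 11 (select(1,6) replace("W")): buf='DW' cursor=2

Answer: DW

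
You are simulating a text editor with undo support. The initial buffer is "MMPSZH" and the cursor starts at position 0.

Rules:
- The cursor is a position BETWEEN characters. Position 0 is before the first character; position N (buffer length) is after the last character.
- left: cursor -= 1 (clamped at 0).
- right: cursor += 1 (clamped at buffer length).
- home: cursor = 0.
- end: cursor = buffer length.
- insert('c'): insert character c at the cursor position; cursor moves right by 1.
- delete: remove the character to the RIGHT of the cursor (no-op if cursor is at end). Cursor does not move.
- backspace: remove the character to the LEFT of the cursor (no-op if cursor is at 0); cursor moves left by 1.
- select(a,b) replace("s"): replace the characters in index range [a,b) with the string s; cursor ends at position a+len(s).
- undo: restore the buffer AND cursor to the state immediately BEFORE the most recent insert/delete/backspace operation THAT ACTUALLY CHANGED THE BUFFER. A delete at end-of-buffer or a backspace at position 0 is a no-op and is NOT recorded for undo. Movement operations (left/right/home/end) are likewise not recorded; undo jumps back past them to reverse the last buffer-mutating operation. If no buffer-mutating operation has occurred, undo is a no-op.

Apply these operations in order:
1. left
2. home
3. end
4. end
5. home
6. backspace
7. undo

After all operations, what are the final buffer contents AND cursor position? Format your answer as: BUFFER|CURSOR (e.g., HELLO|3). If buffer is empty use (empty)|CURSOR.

After op 1 (left): buf='MMPSZH' cursor=0
After op 2 (home): buf='MMPSZH' cursor=0
After op 3 (end): buf='MMPSZH' cursor=6
After op 4 (end): buf='MMPSZH' cursor=6
After op 5 (home): buf='MMPSZH' cursor=0
After op 6 (backspace): buf='MMPSZH' cursor=0
After op 7 (undo): buf='MMPSZH' cursor=0

Answer: MMPSZH|0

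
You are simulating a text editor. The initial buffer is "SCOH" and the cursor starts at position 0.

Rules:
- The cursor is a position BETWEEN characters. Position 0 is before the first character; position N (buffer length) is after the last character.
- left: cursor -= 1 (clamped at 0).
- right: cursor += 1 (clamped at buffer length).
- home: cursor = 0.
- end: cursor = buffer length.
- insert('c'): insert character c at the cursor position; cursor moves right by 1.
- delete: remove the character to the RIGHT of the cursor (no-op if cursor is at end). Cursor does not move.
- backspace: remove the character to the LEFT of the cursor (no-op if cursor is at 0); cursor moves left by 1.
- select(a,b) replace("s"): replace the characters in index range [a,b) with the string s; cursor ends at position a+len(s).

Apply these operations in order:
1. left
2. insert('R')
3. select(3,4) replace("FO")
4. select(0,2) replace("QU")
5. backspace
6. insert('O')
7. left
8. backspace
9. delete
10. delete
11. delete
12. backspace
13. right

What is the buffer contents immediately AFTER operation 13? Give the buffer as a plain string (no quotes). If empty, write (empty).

After op 1 (left): buf='SCOH' cursor=0
After op 2 (insert('R')): buf='RSCOH' cursor=1
After op 3 (select(3,4) replace("FO")): buf='RSCFOH' cursor=5
After op 4 (select(0,2) replace("QU")): buf='QUCFOH' cursor=2
After op 5 (backspace): buf='QCFOH' cursor=1
After op 6 (insert('O')): buf='QOCFOH' cursor=2
After op 7 (left): buf='QOCFOH' cursor=1
After op 8 (backspace): buf='OCFOH' cursor=0
After op 9 (delete): buf='CFOH' cursor=0
After op 10 (delete): buf='FOH' cursor=0
After op 11 (delete): buf='OH' cursor=0
After op 12 (backspace): buf='OH' cursor=0
After op 13 (right): buf='OH' cursor=1

Answer: OH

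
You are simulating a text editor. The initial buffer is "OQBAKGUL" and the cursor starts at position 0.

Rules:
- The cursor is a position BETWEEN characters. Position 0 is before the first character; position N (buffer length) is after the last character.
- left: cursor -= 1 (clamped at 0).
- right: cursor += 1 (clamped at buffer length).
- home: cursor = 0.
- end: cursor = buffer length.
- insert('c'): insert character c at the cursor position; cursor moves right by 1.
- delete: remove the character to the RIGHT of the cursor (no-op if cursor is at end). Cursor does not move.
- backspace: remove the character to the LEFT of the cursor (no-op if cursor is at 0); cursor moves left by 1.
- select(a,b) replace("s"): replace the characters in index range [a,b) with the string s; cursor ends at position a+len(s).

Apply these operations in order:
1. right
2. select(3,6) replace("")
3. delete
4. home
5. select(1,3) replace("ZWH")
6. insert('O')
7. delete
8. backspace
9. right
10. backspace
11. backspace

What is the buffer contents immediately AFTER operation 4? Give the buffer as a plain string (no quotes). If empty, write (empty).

Answer: OQBL

Derivation:
After op 1 (right): buf='OQBAKGUL' cursor=1
After op 2 (select(3,6) replace("")): buf='OQBUL' cursor=3
After op 3 (delete): buf='OQBL' cursor=3
After op 4 (home): buf='OQBL' cursor=0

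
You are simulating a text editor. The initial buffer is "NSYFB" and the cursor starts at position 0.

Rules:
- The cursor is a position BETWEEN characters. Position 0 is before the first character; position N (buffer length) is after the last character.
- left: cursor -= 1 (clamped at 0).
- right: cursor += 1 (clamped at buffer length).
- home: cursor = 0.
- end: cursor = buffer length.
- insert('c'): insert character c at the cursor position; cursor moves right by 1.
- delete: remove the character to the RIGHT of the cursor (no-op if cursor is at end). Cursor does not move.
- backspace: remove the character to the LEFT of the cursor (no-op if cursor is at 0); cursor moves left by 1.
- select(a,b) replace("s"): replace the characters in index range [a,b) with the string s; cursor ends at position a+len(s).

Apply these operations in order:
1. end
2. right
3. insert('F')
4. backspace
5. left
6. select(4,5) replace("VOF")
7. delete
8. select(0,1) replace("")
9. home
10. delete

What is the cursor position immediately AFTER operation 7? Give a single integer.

Answer: 7

Derivation:
After op 1 (end): buf='NSYFB' cursor=5
After op 2 (right): buf='NSYFB' cursor=5
After op 3 (insert('F')): buf='NSYFBF' cursor=6
After op 4 (backspace): buf='NSYFB' cursor=5
After op 5 (left): buf='NSYFB' cursor=4
After op 6 (select(4,5) replace("VOF")): buf='NSYFVOF' cursor=7
After op 7 (delete): buf='NSYFVOF' cursor=7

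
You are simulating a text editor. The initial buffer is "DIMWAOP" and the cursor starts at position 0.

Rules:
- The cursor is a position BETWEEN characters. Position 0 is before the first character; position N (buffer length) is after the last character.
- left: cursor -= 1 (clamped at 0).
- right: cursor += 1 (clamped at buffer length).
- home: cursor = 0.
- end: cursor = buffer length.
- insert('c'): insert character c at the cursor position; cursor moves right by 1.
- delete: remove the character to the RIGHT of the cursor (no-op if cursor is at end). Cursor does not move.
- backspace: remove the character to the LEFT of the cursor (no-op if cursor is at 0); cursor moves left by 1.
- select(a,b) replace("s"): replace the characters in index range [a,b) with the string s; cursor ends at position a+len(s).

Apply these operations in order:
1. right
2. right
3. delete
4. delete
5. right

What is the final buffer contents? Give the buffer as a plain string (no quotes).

Answer: DIAOP

Derivation:
After op 1 (right): buf='DIMWAOP' cursor=1
After op 2 (right): buf='DIMWAOP' cursor=2
After op 3 (delete): buf='DIWAOP' cursor=2
After op 4 (delete): buf='DIAOP' cursor=2
After op 5 (right): buf='DIAOP' cursor=3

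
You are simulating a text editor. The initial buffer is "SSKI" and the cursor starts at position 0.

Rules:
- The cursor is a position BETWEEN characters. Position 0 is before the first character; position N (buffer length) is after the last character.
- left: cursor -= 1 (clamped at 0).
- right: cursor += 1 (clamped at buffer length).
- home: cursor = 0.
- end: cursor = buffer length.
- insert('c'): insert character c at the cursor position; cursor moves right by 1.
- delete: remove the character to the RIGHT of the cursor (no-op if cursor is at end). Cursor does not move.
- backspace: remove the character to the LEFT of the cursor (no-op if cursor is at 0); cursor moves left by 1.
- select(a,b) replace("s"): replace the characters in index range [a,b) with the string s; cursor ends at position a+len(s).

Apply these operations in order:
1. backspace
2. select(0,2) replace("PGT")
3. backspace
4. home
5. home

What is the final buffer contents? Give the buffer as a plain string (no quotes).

After op 1 (backspace): buf='SSKI' cursor=0
After op 2 (select(0,2) replace("PGT")): buf='PGTKI' cursor=3
After op 3 (backspace): buf='PGKI' cursor=2
After op 4 (home): buf='PGKI' cursor=0
After op 5 (home): buf='PGKI' cursor=0

Answer: PGKI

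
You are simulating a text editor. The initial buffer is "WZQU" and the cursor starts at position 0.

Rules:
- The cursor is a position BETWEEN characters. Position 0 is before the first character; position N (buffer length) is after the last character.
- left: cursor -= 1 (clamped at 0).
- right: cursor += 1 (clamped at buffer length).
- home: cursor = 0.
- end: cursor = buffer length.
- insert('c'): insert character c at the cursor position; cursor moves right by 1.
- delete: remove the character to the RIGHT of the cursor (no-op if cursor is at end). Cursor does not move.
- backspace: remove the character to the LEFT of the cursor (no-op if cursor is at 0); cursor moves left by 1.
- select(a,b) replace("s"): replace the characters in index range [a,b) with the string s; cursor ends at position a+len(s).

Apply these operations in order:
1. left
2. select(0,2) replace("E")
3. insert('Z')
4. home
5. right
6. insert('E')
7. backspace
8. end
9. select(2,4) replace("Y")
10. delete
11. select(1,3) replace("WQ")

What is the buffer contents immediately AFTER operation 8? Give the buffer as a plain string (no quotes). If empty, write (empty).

After op 1 (left): buf='WZQU' cursor=0
After op 2 (select(0,2) replace("E")): buf='EQU' cursor=1
After op 3 (insert('Z')): buf='EZQU' cursor=2
After op 4 (home): buf='EZQU' cursor=0
After op 5 (right): buf='EZQU' cursor=1
After op 6 (insert('E')): buf='EEZQU' cursor=2
After op 7 (backspace): buf='EZQU' cursor=1
After op 8 (end): buf='EZQU' cursor=4

Answer: EZQU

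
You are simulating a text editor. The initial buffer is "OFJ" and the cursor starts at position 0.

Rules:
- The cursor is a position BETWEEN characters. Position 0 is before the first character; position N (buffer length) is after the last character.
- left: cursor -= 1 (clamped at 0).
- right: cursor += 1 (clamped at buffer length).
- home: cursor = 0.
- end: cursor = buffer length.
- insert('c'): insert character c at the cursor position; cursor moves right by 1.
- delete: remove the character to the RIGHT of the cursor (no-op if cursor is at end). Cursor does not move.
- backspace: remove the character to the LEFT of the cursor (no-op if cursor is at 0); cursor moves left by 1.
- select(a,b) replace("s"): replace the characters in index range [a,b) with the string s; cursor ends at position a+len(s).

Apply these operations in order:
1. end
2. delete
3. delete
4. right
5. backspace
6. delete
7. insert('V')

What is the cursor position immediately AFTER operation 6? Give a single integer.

Answer: 2

Derivation:
After op 1 (end): buf='OFJ' cursor=3
After op 2 (delete): buf='OFJ' cursor=3
After op 3 (delete): buf='OFJ' cursor=3
After op 4 (right): buf='OFJ' cursor=3
After op 5 (backspace): buf='OF' cursor=2
After op 6 (delete): buf='OF' cursor=2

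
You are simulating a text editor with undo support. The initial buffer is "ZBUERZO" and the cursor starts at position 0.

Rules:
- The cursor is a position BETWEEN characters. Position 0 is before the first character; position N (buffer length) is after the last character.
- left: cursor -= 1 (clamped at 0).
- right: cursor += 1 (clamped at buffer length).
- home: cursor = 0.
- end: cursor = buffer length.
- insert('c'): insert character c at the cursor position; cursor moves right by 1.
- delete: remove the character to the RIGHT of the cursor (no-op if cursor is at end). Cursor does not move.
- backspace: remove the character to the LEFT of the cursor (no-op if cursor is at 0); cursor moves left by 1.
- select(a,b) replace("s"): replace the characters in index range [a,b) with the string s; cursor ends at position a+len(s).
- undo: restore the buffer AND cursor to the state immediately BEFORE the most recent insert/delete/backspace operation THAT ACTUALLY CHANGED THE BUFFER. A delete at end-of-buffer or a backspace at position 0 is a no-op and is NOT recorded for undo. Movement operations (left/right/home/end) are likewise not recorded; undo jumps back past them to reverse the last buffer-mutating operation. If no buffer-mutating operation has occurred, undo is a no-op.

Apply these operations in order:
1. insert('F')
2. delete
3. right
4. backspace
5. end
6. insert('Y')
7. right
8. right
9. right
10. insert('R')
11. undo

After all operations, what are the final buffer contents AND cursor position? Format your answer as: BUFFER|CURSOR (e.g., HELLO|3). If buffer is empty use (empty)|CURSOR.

After op 1 (insert('F')): buf='FZBUERZO' cursor=1
After op 2 (delete): buf='FBUERZO' cursor=1
After op 3 (right): buf='FBUERZO' cursor=2
After op 4 (backspace): buf='FUERZO' cursor=1
After op 5 (end): buf='FUERZO' cursor=6
After op 6 (insert('Y')): buf='FUERZOY' cursor=7
After op 7 (right): buf='FUERZOY' cursor=7
After op 8 (right): buf='FUERZOY' cursor=7
After op 9 (right): buf='FUERZOY' cursor=7
After op 10 (insert('R')): buf='FUERZOYR' cursor=8
After op 11 (undo): buf='FUERZOY' cursor=7

Answer: FUERZOY|7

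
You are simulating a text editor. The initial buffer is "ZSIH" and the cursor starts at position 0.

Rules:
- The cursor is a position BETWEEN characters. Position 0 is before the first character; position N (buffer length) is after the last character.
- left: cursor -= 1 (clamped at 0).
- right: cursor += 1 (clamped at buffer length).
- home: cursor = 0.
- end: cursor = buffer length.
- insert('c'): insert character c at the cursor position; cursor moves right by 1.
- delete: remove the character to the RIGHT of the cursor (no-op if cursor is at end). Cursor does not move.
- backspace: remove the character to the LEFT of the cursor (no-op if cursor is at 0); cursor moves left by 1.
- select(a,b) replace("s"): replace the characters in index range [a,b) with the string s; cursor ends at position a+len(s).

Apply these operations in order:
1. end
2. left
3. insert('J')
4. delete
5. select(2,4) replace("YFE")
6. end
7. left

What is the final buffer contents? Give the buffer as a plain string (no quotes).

After op 1 (end): buf='ZSIH' cursor=4
After op 2 (left): buf='ZSIH' cursor=3
After op 3 (insert('J')): buf='ZSIJH' cursor=4
After op 4 (delete): buf='ZSIJ' cursor=4
After op 5 (select(2,4) replace("YFE")): buf='ZSYFE' cursor=5
After op 6 (end): buf='ZSYFE' cursor=5
After op 7 (left): buf='ZSYFE' cursor=4

Answer: ZSYFE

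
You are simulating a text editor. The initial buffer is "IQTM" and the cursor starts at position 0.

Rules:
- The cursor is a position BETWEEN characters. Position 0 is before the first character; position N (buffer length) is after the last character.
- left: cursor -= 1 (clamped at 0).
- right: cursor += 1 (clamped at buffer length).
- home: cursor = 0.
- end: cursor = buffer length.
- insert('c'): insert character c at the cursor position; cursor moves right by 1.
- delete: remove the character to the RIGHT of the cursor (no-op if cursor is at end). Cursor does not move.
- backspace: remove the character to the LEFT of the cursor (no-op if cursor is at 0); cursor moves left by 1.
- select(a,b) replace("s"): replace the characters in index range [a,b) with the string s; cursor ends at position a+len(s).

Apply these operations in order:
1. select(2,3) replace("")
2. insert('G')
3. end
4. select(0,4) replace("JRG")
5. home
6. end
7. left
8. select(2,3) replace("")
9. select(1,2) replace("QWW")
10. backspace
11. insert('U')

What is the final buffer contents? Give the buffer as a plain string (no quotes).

After op 1 (select(2,3) replace("")): buf='IQM' cursor=2
After op 2 (insert('G')): buf='IQGM' cursor=3
After op 3 (end): buf='IQGM' cursor=4
After op 4 (select(0,4) replace("JRG")): buf='JRG' cursor=3
After op 5 (home): buf='JRG' cursor=0
After op 6 (end): buf='JRG' cursor=3
After op 7 (left): buf='JRG' cursor=2
After op 8 (select(2,3) replace("")): buf='JR' cursor=2
After op 9 (select(1,2) replace("QWW")): buf='JQWW' cursor=4
After op 10 (backspace): buf='JQW' cursor=3
After op 11 (insert('U')): buf='JQWU' cursor=4

Answer: JQWU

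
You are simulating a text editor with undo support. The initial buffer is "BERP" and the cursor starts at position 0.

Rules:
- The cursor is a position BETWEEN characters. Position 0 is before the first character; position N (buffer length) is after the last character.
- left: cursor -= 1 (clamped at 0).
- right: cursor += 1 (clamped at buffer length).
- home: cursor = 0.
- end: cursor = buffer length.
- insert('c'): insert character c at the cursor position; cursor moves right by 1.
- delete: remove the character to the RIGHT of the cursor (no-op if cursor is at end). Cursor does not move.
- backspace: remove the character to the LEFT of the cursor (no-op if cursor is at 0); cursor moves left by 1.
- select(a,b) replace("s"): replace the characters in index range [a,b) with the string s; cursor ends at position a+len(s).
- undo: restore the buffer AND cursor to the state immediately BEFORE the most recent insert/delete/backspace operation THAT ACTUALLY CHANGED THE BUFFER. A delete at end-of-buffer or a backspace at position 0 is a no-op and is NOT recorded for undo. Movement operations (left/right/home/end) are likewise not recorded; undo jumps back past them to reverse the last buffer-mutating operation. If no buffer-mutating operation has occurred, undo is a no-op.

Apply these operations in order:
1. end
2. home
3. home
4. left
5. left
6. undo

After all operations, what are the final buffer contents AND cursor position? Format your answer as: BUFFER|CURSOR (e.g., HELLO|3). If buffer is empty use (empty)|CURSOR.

Answer: BERP|0

Derivation:
After op 1 (end): buf='BERP' cursor=4
After op 2 (home): buf='BERP' cursor=0
After op 3 (home): buf='BERP' cursor=0
After op 4 (left): buf='BERP' cursor=0
After op 5 (left): buf='BERP' cursor=0
After op 6 (undo): buf='BERP' cursor=0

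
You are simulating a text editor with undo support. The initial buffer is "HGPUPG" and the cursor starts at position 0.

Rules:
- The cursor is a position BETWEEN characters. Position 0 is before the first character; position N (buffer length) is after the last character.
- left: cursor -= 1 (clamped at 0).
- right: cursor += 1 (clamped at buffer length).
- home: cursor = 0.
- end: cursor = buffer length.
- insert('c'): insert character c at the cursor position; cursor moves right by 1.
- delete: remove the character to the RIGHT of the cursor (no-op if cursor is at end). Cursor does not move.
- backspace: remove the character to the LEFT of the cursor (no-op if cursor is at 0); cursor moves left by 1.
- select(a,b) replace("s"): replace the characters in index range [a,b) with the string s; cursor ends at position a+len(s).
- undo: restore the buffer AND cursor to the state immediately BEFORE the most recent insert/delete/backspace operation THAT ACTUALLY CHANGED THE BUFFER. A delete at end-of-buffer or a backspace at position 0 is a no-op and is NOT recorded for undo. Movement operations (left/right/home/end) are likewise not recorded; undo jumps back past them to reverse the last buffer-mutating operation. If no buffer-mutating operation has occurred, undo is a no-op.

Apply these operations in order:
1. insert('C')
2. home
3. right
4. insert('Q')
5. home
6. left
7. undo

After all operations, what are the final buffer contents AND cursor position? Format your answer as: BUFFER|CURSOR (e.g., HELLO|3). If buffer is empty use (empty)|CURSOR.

Answer: CHGPUPG|1

Derivation:
After op 1 (insert('C')): buf='CHGPUPG' cursor=1
After op 2 (home): buf='CHGPUPG' cursor=0
After op 3 (right): buf='CHGPUPG' cursor=1
After op 4 (insert('Q')): buf='CQHGPUPG' cursor=2
After op 5 (home): buf='CQHGPUPG' cursor=0
After op 6 (left): buf='CQHGPUPG' cursor=0
After op 7 (undo): buf='CHGPUPG' cursor=1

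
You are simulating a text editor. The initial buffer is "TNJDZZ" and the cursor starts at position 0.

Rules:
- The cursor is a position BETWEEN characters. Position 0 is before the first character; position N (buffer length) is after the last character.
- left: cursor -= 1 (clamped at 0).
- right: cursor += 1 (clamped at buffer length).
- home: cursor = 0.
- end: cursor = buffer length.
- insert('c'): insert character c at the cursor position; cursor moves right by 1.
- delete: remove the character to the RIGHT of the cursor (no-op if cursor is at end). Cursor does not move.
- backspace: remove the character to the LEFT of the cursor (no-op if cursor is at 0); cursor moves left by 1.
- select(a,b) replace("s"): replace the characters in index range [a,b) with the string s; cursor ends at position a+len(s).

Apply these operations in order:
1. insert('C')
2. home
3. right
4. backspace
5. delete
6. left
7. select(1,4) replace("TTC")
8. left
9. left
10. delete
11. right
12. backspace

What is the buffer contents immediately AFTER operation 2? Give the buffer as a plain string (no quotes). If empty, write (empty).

Answer: CTNJDZZ

Derivation:
After op 1 (insert('C')): buf='CTNJDZZ' cursor=1
After op 2 (home): buf='CTNJDZZ' cursor=0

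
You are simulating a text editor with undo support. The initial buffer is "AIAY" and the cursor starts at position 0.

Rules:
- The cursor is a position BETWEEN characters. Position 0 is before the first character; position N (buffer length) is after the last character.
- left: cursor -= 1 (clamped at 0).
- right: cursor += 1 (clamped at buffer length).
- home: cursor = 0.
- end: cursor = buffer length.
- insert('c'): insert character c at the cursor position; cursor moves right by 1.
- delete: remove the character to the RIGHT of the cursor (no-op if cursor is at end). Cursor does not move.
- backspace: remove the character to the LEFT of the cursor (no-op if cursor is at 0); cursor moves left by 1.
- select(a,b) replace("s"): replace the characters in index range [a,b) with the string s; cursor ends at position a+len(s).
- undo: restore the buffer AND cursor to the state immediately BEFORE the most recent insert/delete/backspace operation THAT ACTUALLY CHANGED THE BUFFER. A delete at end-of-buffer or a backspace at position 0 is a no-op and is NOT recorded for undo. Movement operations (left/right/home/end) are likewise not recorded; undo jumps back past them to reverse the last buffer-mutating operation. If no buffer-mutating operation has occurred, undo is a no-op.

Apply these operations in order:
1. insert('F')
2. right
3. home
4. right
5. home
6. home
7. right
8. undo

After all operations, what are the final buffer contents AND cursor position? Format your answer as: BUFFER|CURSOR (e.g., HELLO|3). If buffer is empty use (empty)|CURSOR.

Answer: AIAY|0

Derivation:
After op 1 (insert('F')): buf='FAIAY' cursor=1
After op 2 (right): buf='FAIAY' cursor=2
After op 3 (home): buf='FAIAY' cursor=0
After op 4 (right): buf='FAIAY' cursor=1
After op 5 (home): buf='FAIAY' cursor=0
After op 6 (home): buf='FAIAY' cursor=0
After op 7 (right): buf='FAIAY' cursor=1
After op 8 (undo): buf='AIAY' cursor=0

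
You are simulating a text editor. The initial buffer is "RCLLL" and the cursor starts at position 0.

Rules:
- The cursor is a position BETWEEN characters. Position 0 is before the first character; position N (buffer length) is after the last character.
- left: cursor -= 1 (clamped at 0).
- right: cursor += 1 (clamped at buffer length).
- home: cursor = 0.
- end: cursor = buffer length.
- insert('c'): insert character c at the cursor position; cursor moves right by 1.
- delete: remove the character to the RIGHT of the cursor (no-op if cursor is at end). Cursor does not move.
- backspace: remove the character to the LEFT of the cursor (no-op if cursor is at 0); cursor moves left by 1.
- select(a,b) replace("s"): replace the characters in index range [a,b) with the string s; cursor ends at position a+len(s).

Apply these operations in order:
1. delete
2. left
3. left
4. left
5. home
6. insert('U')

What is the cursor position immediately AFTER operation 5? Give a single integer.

After op 1 (delete): buf='CLLL' cursor=0
After op 2 (left): buf='CLLL' cursor=0
After op 3 (left): buf='CLLL' cursor=0
After op 4 (left): buf='CLLL' cursor=0
After op 5 (home): buf='CLLL' cursor=0

Answer: 0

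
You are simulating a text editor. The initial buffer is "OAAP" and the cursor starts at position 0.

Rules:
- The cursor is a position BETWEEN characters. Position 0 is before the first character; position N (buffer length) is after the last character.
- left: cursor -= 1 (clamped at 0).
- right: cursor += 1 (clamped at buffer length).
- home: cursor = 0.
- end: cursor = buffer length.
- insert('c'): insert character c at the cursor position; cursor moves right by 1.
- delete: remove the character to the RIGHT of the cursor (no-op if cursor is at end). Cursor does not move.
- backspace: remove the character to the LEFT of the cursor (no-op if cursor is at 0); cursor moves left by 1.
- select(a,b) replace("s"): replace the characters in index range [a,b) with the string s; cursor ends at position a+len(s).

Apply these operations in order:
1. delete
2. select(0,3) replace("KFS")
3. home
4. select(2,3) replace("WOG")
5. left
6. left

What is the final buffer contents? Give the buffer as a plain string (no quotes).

After op 1 (delete): buf='AAP' cursor=0
After op 2 (select(0,3) replace("KFS")): buf='KFS' cursor=3
After op 3 (home): buf='KFS' cursor=0
After op 4 (select(2,3) replace("WOG")): buf='KFWOG' cursor=5
After op 5 (left): buf='KFWOG' cursor=4
After op 6 (left): buf='KFWOG' cursor=3

Answer: KFWOG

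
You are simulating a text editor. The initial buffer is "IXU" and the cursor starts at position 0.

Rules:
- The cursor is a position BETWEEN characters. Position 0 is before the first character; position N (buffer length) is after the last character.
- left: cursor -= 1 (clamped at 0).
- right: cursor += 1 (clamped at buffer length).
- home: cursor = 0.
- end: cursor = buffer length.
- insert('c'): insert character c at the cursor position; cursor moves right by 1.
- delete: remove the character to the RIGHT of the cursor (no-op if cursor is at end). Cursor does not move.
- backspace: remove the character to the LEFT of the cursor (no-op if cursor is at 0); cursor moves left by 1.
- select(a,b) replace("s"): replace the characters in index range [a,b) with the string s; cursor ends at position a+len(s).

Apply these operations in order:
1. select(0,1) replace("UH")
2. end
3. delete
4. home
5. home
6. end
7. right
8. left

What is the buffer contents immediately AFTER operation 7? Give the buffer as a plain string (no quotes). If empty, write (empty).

After op 1 (select(0,1) replace("UH")): buf='UHXU' cursor=2
After op 2 (end): buf='UHXU' cursor=4
After op 3 (delete): buf='UHXU' cursor=4
After op 4 (home): buf='UHXU' cursor=0
After op 5 (home): buf='UHXU' cursor=0
After op 6 (end): buf='UHXU' cursor=4
After op 7 (right): buf='UHXU' cursor=4

Answer: UHXU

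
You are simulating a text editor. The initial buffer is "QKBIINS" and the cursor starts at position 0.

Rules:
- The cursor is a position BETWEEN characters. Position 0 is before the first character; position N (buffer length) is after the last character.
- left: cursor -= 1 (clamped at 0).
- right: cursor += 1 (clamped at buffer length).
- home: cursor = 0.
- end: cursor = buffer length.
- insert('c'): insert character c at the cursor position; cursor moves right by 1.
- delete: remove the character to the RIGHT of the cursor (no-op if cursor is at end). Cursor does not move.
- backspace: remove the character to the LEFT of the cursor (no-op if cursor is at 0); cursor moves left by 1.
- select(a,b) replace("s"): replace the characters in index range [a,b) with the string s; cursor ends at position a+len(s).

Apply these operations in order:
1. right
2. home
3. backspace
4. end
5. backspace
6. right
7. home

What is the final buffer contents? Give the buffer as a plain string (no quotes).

After op 1 (right): buf='QKBIINS' cursor=1
After op 2 (home): buf='QKBIINS' cursor=0
After op 3 (backspace): buf='QKBIINS' cursor=0
After op 4 (end): buf='QKBIINS' cursor=7
After op 5 (backspace): buf='QKBIIN' cursor=6
After op 6 (right): buf='QKBIIN' cursor=6
After op 7 (home): buf='QKBIIN' cursor=0

Answer: QKBIIN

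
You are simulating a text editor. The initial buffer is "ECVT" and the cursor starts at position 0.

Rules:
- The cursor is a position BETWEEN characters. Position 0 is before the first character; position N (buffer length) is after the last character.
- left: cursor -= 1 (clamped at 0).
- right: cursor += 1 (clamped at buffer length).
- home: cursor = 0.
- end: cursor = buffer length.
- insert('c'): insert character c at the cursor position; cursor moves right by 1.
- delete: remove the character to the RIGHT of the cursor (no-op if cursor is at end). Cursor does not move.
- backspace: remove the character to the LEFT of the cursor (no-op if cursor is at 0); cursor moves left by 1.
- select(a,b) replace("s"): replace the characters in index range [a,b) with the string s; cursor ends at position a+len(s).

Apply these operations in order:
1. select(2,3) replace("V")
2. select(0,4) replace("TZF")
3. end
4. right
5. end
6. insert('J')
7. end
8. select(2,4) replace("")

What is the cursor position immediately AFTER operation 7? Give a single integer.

Answer: 4

Derivation:
After op 1 (select(2,3) replace("V")): buf='ECVT' cursor=3
After op 2 (select(0,4) replace("TZF")): buf='TZF' cursor=3
After op 3 (end): buf='TZF' cursor=3
After op 4 (right): buf='TZF' cursor=3
After op 5 (end): buf='TZF' cursor=3
After op 6 (insert('J')): buf='TZFJ' cursor=4
After op 7 (end): buf='TZFJ' cursor=4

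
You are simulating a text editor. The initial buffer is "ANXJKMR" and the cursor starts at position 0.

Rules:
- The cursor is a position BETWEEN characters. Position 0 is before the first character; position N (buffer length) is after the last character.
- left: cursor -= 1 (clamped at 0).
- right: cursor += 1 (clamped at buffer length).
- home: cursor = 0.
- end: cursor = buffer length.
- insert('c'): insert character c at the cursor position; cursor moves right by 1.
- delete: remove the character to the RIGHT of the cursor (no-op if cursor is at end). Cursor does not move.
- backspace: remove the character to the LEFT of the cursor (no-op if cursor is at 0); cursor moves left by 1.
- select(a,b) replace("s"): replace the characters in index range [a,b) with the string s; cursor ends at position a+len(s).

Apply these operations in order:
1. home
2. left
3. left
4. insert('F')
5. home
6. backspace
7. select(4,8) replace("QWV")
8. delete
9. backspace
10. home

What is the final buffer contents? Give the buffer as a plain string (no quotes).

Answer: FANXQW

Derivation:
After op 1 (home): buf='ANXJKMR' cursor=0
After op 2 (left): buf='ANXJKMR' cursor=0
After op 3 (left): buf='ANXJKMR' cursor=0
After op 4 (insert('F')): buf='FANXJKMR' cursor=1
After op 5 (home): buf='FANXJKMR' cursor=0
After op 6 (backspace): buf='FANXJKMR' cursor=0
After op 7 (select(4,8) replace("QWV")): buf='FANXQWV' cursor=7
After op 8 (delete): buf='FANXQWV' cursor=7
After op 9 (backspace): buf='FANXQW' cursor=6
After op 10 (home): buf='FANXQW' cursor=0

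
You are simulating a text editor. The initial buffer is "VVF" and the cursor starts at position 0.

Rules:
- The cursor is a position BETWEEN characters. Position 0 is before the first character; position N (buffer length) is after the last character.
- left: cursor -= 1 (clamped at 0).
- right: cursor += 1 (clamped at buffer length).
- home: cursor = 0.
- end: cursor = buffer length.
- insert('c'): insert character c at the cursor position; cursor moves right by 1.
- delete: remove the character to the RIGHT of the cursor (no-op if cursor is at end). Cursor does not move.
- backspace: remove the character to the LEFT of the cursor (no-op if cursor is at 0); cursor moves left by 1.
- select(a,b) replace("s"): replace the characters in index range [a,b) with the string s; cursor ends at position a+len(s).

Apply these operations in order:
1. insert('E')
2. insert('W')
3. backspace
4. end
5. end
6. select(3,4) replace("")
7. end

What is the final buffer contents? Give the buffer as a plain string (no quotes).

After op 1 (insert('E')): buf='EVVF' cursor=1
After op 2 (insert('W')): buf='EWVVF' cursor=2
After op 3 (backspace): buf='EVVF' cursor=1
After op 4 (end): buf='EVVF' cursor=4
After op 5 (end): buf='EVVF' cursor=4
After op 6 (select(3,4) replace("")): buf='EVV' cursor=3
After op 7 (end): buf='EVV' cursor=3

Answer: EVV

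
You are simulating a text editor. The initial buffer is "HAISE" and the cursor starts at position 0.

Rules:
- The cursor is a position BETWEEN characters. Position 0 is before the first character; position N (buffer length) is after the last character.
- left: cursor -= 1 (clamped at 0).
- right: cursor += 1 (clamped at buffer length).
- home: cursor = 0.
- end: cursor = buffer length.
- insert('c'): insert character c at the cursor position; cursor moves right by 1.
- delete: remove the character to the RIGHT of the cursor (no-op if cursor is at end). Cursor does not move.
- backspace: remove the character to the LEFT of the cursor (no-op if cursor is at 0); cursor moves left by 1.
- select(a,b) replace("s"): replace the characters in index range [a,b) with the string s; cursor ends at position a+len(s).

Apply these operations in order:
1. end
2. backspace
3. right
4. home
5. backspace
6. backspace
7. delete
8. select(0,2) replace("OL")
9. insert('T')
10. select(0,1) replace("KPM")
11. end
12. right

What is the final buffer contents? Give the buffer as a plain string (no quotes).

After op 1 (end): buf='HAISE' cursor=5
After op 2 (backspace): buf='HAIS' cursor=4
After op 3 (right): buf='HAIS' cursor=4
After op 4 (home): buf='HAIS' cursor=0
After op 5 (backspace): buf='HAIS' cursor=0
After op 6 (backspace): buf='HAIS' cursor=0
After op 7 (delete): buf='AIS' cursor=0
After op 8 (select(0,2) replace("OL")): buf='OLS' cursor=2
After op 9 (insert('T')): buf='OLTS' cursor=3
After op 10 (select(0,1) replace("KPM")): buf='KPMLTS' cursor=3
After op 11 (end): buf='KPMLTS' cursor=6
After op 12 (right): buf='KPMLTS' cursor=6

Answer: KPMLTS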